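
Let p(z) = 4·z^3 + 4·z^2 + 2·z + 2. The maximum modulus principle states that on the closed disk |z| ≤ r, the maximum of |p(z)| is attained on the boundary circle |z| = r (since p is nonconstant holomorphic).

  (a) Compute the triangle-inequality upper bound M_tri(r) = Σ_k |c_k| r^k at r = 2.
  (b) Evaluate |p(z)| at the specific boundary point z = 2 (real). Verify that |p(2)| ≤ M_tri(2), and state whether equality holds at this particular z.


Coefficients: c_0 = 2, c_1 = 2, c_2 = 4, c_3 = 4. Radius r = 2.
Part (a). Triangle bound: M_tri(r) = Σ_k |c_k| r^k
  = |2|·2^0 + |2|·2^1 + |4|·2^2 + |4|·2^3
  = 2 + 4 + 16 + 32 = 54.
This bounds M(r) := max_{|z|=r} |p(z)| from above; equality holds iff all terms c_k z^k can be made to align in phase at a single z on |z|=r.
Part (b). At z = 2 (real, on the circle |z| = r):
  p(2) = (2)·2^0 + (2)·2^1 + (4)·2^2 + (4)·2^3 = 54.
  |p(2)| = 54.
Since all nonzero coefficients share the same sign, |p(2)| = 54 = M_tri(2); the triangle bound is attained at z = 2, so in fact M(r) = 54.

M_tri(2) = 54; |p(2)| = 54; equality at z=2: yes.


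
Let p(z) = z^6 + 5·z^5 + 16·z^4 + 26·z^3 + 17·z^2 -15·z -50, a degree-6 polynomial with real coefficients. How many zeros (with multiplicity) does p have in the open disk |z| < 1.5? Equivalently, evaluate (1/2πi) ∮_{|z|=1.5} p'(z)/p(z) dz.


The zeros of p are: -2, 1, (-1 + 2i), (-1 - 2i), (-1 + 2i), (-1 - 2i).
Their magnitudes are: 2, 1, 2.236, 2.236, 2.236, 2.236.
Zeros with |z| < R = 1.5: 1.
Count = 1.
By the argument principle, (1/2πi) ∮_{|z|=R} p'(z)/p(z) dz equals exactly this count.

Number of zeros inside |z| < 1.5: 1.


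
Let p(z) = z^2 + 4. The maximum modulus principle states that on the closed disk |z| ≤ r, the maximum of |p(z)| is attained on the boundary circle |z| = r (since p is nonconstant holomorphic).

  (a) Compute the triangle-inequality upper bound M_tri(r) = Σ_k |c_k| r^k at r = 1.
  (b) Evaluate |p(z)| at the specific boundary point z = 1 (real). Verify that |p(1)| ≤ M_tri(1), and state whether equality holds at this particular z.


Coefficients: c_0 = 4, c_1 = 0, c_2 = 1. Radius r = 1.
Part (a). Triangle bound: M_tri(r) = Σ_k |c_k| r^k
  = |4|·1^0 + |0|·1^1 + |1|·1^2
  = 4 + 0 + 1 = 5.
This bounds M(r) := max_{|z|=r} |p(z)| from above; equality holds iff all terms c_k z^k can be made to align in phase at a single z on |z|=r.
Part (b). At z = 1 (real, on the circle |z| = r):
  p(1) = (4)·1^0 + (0)·1^1 + (1)·1^2 = 5.
  |p(1)| = 5.
Since all nonzero coefficients share the same sign, |p(1)| = 5 = M_tri(1); the triangle bound is attained at z = 1, so in fact M(r) = 5.

M_tri(1) = 5; |p(1)| = 5; equality at z=1: yes.


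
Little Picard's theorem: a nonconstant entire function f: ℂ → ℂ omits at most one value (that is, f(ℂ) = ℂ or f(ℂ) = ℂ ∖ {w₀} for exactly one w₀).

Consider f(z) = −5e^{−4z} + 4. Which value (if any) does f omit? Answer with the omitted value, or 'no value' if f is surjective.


Little Picard bounds the complement of f(ℂ) to at most one point.
e^{−4z} is never zero on ℂ, so -5·e^{−4z} takes every value in ℂ ∖ {0}. Adding 4 shifts the range to ℂ ∖ {4}. Thus f omits exactly the value 4.

Omitted value: 4.


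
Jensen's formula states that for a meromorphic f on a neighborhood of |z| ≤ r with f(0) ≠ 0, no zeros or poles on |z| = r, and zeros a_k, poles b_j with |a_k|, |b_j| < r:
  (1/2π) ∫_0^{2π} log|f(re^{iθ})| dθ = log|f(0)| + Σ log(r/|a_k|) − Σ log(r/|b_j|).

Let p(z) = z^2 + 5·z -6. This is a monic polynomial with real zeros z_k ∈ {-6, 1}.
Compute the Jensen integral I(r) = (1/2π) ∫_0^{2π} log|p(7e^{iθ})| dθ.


Zeros: -6, 1; r = 7.
Inside |z| < r: -6, 1. Outside (|z| ≥ r): ∅.
p(0) = -6, so log|p(0)| = log(6) = 1.7918.
Apply Jensen: I(r) = log|p(0)| + Σ_k log(r/|z_k|), summed over zeros inside |z| < r.
  log(r/|z_k|) for z_k = -6: log(7/6) = 0.1542
  log(r/|z_k|) for z_k = 1: log(7/1) = 1.9459
Sum over inside zeros: 2.1001.
I(r) = log|p(0)| + (inside sum) = 1.7918 + 2.1001 = 3.8918.
Closed form (all zeros inside, monic): I(r) = n·log(r) = 2·log(7) = 3.8918. ✓

I(r) ≈ 3.8918.


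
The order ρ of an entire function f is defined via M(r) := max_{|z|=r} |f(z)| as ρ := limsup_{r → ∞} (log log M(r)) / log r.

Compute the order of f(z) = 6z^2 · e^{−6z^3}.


M(r) = max_{|z|=r} |6|·|z|^2·|e^{−6z^3}| = 6·r^2 · e^{6r^3} (the factors attain their maxima compatibly on |z|=r). Then log M(r) = log 6 + 2·log r + 6r^3, dominated by the last term, so log log M(r) ~ 3·log r. The polynomial factor 6z^2 contributes only a log r term and does not affect the order. ρ = 3.
Therefore ρ = 3.

Order ρ = 3.


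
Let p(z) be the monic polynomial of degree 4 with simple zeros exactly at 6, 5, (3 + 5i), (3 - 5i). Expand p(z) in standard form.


The polynomial is p(z) = ∏_{α ∈ S} (z − α), where S = {6, 5, (3 + 5i), (3 - 5i)}.
Expanding the product yields: p(z) = z^4 -17·z^3 + 130·z^2 -554·z + 1020.
Note conjugate pairs combine to real quadratics: (z − (3+5i))(z − (3−5i)) = z² − 6z + 34.
The resulting polynomial has degree 4 and real coefficients as required.

p(z) = z^4 -17·z^3 + 130·z^2 -554·z + 1020.


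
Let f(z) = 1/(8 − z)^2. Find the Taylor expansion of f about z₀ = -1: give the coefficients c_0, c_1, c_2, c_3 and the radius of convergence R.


Let w = z − z₀, so z = z₀ + w.
Then 8 − z = 8 − (z₀ + w) = (8 − z₀) − w = 9 − w.
f(z) = 1/(9 − w)^2 = (1/(9)^2) · (1 − w/(9))^{−2}.
By the binomial series (1−u)^{−2} = Σ_{n≥0} C(n+1, 1) u^n for |u|<1, with u = w/(9):
  c_n = C(n+1, 1) / (9)^(n+2).
  c_0 = 1/(9)^2 = 1/81.
  c_1 = 2/(9)^3 = 2/729.
  c_2 = 3/(9)^4 = 1/2187.
  c_3 = 4/(9)^5 = 4/59049.
The series is valid for |w/d| < 1, i.e. |z − z₀| < |d|.
Radius of convergence: R = |8 − z₀| = |9| = 9 (distance from z₀ to the singularity z = 8).

c_0 = 1/81, c_1 = 2/729, c_2 = 1/2187, c_3 = 4/59049; R = 9.


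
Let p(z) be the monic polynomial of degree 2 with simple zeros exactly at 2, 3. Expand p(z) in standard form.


The polynomial is p(z) = ∏_{α ∈ S} (z − α), where S = {2, 3}.
Expanding the product yields: p(z) = z^2 -5·z + 6.
The resulting polynomial has degree 2 and real coefficients as required.

p(z) = z^2 -5·z + 6.


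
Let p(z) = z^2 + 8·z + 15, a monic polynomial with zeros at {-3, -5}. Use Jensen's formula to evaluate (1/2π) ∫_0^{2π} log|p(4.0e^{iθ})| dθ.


Zeros: -5, -3; r = 4.0.
Inside |z| < r: -3. Outside (|z| ≥ r): -5.
p(0) = 15, so log|p(0)| = log(15) = 2.7081.
Apply Jensen: I(r) = log|p(0)| + Σ_k log(r/|z_k|), summed over zeros inside |z| < r.
  log(r/|z_k|) for z_k = -3: log(4.0/3) = 0.2877
  Outside zeros (-5) contribute nothing to the Jensen sum.
Sum over inside zeros: 0.2877.
I(r) = log|p(0)| + (inside sum) = 2.7081 + 0.2877 = 2.9957.
Note: since some zeros are outside |z| ≤ r, the simplified n·log(r) form does NOT apply — only the inside zeros contribute.

I(r) ≈ 2.9957.


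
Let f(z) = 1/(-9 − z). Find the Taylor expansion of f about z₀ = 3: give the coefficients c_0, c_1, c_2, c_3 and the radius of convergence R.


Let w = z − z₀, so z = z₀ + w.
Then -9 − z = -9 − (z₀ + w) = (-9 − z₀) − w = -12 − w.
f(z) = 1/(-12 − w) = (1/(-12)) · 1/(1 − w/(-12)) = Σ_{n≥0} w^n / (-12)^(n+1).
So c_n = 1/(-12)^(n+1):
  c_0 = 1/(-12)^1 = -1/12.
  c_1 = 1/(-12)^2 = 1/144.
  c_2 = 1/(-12)^3 = -1/1728.
  c_3 = 1/(-12)^4 = 1/20736.
The series is valid for |w/d| < 1, i.e. |z − z₀| < |d|.
Radius of convergence: R = |-9 − z₀| = |-12| = 12 (distance from z₀ to the singularity z = -9).

c_0 = -1/12, c_1 = 1/144, c_2 = -1/1728, c_3 = 1/20736; R = 12.


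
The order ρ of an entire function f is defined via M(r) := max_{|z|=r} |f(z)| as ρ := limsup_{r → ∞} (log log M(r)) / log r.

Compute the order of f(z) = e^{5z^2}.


|e^{5z^2}| = e^{Re(5·z^2) + 0} ≤ e^{5|z|^2 + 0} = e^{5r^2 + 0} on |z| = r, so ρ ≤ 2. Choosing z on |z|=r so that 5·z^2 is real positive (always possible by picking arg z appropriately) gives |f(z)| = e^{5r^2 + 0}, matching the bound. The additive constant 0 does not affect log log M(r) ~ 2·log r. Hence ρ = 2.
Therefore ρ = 2.

Order ρ = 2.


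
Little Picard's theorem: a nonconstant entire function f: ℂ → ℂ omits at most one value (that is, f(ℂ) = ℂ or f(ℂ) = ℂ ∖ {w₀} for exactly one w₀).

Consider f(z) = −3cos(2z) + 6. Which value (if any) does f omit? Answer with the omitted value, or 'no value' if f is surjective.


Little Picard bounds the complement of f(ℂ) to at most one point.
cos is entire and surjective onto ℂ: for every w ∈ ℂ, cos(ζ) = w has a solution ζ ∈ ℂ (e.g., via the complex inverse arccos). With ζ = 2z this gives z = ζ/(2). Then -3·cos(2z) takes every value in -3·ℂ = ℂ, and adding 6 is a bijection of ℂ. So f is surjective and omits no value. (Note: only on the real line is cos bounded by [−1, 1].)

Omitted value: no value.


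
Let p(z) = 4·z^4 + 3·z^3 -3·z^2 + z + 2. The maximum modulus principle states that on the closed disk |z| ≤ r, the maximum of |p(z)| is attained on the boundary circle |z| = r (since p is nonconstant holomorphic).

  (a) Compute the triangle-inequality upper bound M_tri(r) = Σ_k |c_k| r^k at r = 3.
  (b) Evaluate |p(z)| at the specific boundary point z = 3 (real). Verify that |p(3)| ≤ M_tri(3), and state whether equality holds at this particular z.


Coefficients: c_0 = 2, c_1 = 1, c_2 = -3, c_3 = 3, c_4 = 4. Radius r = 3.
Part (a). Triangle bound: M_tri(r) = Σ_k |c_k| r^k
  = |2|·3^0 + |1|·3^1 + |-3|·3^2 + |3|·3^3 + |4|·3^4
  = 2 + 3 + 27 + 81 + 324 = 437.
This bounds M(r) := max_{|z|=r} |p(z)| from above; equality holds iff all terms c_k z^k can be made to align in phase at a single z on |z|=r.
Part (b). At z = 3 (real, on the circle |z| = r):
  p(3) = (2)·3^0 + (1)·3^1 + (-3)·3^2 + (3)·3^3 + (4)·3^4 = 383.
  |p(3)| = 383.
Check: |p(3)| = 383 ≤ 437 = M_tri(3). ✓ Equality does not hold at z = 3 (the coefficients have mixed signs, so the terms do not all align in phase there).

M_tri(3) = 437; |p(3)| = 383; equality at z=3: no.


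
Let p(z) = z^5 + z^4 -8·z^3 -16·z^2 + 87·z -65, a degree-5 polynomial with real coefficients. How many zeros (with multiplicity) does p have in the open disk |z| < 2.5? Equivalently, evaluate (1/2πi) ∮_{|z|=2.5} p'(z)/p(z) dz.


The zeros of p are: (2 + 1i), (2 - 1i), 1, (-3 + 2i), (-3 - 2i).
Their magnitudes are: 2.236, 2.236, 1, 3.606, 3.606.
Zeros with |z| < R = 2.5: (2 + 1i), (2 - 1i), 1.
Count = 3.
By the argument principle, (1/2πi) ∮_{|z|=R} p'(z)/p(z) dz equals exactly this count.

Number of zeros inside |z| < 2.5: 3.


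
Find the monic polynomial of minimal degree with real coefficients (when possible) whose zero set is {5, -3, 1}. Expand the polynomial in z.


The polynomial is p(z) = ∏_{α ∈ S} (z − α), where S = {5, -3, 1}.
Expanding the product yields: p(z) = z^3 -3·z^2 -13·z + 15.
The resulting polynomial has degree 3 and real coefficients as required.

p(z) = z^3 -3·z^2 -13·z + 15.


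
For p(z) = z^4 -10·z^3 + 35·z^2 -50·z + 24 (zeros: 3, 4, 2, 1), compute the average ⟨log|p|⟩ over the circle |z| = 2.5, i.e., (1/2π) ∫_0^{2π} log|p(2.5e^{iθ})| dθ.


Zeros: 1, 2, 3, 4; r = 2.5.
Inside |z| < r: 1, 2. Outside (|z| ≥ r): 3, 4.
p(0) = 24, so log|p(0)| = log(24) = 3.1781.
Apply Jensen: I(r) = log|p(0)| + Σ_k log(r/|z_k|), summed over zeros inside |z| < r.
  log(r/|z_k|) for z_k = 2: log(2.5/2) = 0.2231
  log(r/|z_k|) for z_k = 1: log(2.5/1) = 0.9163
  Outside zeros (3, 4) contribute nothing to the Jensen sum.
Sum over inside zeros: 1.1394.
I(r) = log|p(0)| + (inside sum) = 3.1781 + 1.1394 = 4.3175.
Note: since some zeros are outside |z| ≤ r, the simplified n·log(r) form does NOT apply — only the inside zeros contribute.

I(r) ≈ 4.3175.


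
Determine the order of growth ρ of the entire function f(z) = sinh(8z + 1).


sinh(w) is a linear combination of e^{iw} and e^{−iw} (or e^w, e^{−w} in the hyperbolic case), so |sinh(w)| ≤ e^{|w|}. With w = 8z + 1, |w| ≤ 8|z| + 1 = 8r + 1 on |z| = r, giving M(r) ≤ e^{8r + 1}, so ρ ≤ 1. On a suitable ray (z = it for sin/cos; z = t for sinh/cosh, t real → ∞), |sinh(8z + 1)| grows like e^{8|t|}/2, so ρ ≥ 1. Hence ρ = 1.
Therefore ρ = 1.

Order ρ = 1.


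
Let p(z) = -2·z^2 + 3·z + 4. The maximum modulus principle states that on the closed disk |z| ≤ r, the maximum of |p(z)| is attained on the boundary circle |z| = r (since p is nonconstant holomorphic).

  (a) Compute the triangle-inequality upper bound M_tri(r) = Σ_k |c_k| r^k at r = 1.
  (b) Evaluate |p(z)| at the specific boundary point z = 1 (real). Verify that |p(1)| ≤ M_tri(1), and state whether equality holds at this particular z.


Coefficients: c_0 = 4, c_1 = 3, c_2 = -2. Radius r = 1.
Part (a). Triangle bound: M_tri(r) = Σ_k |c_k| r^k
  = |4|·1^0 + |3|·1^1 + |-2|·1^2
  = 4 + 3 + 2 = 9.
This bounds M(r) := max_{|z|=r} |p(z)| from above; equality holds iff all terms c_k z^k can be made to align in phase at a single z on |z|=r.
Part (b). At z = 1 (real, on the circle |z| = r):
  p(1) = (4)·1^0 + (3)·1^1 + (-2)·1^2 = 5.
  |p(1)| = 5.
Check: |p(1)| = 5 ≤ 9 = M_tri(1). ✓ Equality does not hold at z = 1 (the coefficients have mixed signs, so the terms do not all align in phase there).

M_tri(1) = 9; |p(1)| = 5; equality at z=1: no.


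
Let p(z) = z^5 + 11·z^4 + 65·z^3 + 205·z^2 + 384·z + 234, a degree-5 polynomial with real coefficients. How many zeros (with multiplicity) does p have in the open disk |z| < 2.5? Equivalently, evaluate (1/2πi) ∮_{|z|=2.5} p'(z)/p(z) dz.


The zeros of p are: (-3 + 3i), (-3 - 3i), (-2 + 3i), (-2 - 3i), -1.
Their magnitudes are: 4.243, 4.243, 3.606, 3.606, 1.
Zeros with |z| < R = 2.5: -1.
Count = 1.
By the argument principle, (1/2πi) ∮_{|z|=R} p'(z)/p(z) dz equals exactly this count.

Number of zeros inside |z| < 2.5: 1.


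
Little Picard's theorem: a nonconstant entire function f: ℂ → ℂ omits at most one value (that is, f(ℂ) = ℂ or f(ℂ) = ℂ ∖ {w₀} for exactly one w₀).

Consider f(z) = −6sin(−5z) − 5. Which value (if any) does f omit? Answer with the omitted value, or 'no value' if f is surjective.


Little Picard bounds the complement of f(ℂ) to at most one point.
sin is entire and surjective onto ℂ: for every w ∈ ℂ, sin(ζ) = w has a solution ζ ∈ ℂ (e.g., via the complex inverse arcsin). With ζ = −5z this gives z = ζ/(-5). Then -6·sin(−5z) takes every value in -6·ℂ = ℂ, and adding -5 is a bijection of ℂ. So f is surjective and omits no value. (Note: only on the real line is sin bounded by [−1, 1].)

Omitted value: no value.


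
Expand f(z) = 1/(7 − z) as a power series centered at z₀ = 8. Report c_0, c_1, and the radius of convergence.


Let w = z − z₀, so z = z₀ + w.
Then 7 − z = 7 − (z₀ + w) = (7 − z₀) − w = -1 − w.
f(z) = 1/(-1 − w) = (1/(-1)) · 1/(1 − w/(-1)) = Σ_{n≥0} w^n / (-1)^(n+1).
So c_n = 1/(-1)^(n+1):
  c_0 = 1/(-1)^1 = -1.
  c_1 = 1/(-1)^2 = 1.
The series is valid for |w/d| < 1, i.e. |z − z₀| < |d|.
Radius of convergence: R = |7 − z₀| = |-1| = 1 (distance from z₀ to the singularity z = 7).

c_0 = -1, c_1 = 1; R = 1.


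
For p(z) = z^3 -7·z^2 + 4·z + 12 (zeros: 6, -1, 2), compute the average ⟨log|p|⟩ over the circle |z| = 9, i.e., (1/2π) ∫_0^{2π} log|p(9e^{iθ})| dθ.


Zeros: -1, 2, 6; r = 9.
Inside |z| < r: -1, 2, 6. Outside (|z| ≥ r): ∅.
p(0) = 12, so log|p(0)| = log(12) = 2.4849.
Apply Jensen: I(r) = log|p(0)| + Σ_k log(r/|z_k|), summed over zeros inside |z| < r.
  log(r/|z_k|) for z_k = 6: log(9/6) = 0.4055
  log(r/|z_k|) for z_k = -1: log(9/1) = 2.1972
  log(r/|z_k|) for z_k = 2: log(9/2) = 1.5041
Sum over inside zeros: 4.1068.
I(r) = log|p(0)| + (inside sum) = 2.4849 + 4.1068 = 6.5917.
Closed form (all zeros inside, monic): I(r) = n·log(r) = 3·log(9) = 6.5917. ✓

I(r) ≈ 6.5917.


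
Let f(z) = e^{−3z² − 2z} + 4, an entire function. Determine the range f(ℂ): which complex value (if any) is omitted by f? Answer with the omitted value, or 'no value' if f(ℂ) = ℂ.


Little Picard bounds the complement of f(ℂ) to at most one point.
The exponent g(z) = −3z² − 2z is a nonconstant polynomial, hence surjective onto ℂ. So e^{g(z)} takes every value in {e^w : w ∈ ℂ} = ℂ ∖ {0}. Adding 4 shifts the range to ℂ ∖ {4}. f omits exactly 4.

Omitted value: 4.


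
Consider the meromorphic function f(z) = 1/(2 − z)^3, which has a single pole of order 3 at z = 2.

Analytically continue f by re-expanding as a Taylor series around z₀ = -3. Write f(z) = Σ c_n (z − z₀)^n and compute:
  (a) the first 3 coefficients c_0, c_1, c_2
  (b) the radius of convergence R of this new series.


Let w = z − z₀, so z = z₀ + w.
Then 2 − z = 2 − (z₀ + w) = (2 − z₀) − w = 5 − w.
f(z) = 1/(5 − w)^3 = (1/(5)^3) · (1 − w/(5))^{−3}.
By the binomial series (1−u)^{−3} = Σ_{n≥0} C(n+2, 2) u^n for |u|<1, with u = w/(5):
  c_n = C(n+2, 2) / (5)^(n+3).
  c_0 = 1/(5)^3 = 1/125.
  c_1 = 3/(5)^4 = 3/625.
  c_2 = 6/(5)^5 = 6/3125.
The series is valid for |w/d| < 1, i.e. |z − z₀| < |d|.
Radius of convergence: R = |2 − z₀| = |5| = 5 (distance from z₀ to the singularity z = 2).

c_0 = 1/125, c_1 = 3/625, c_2 = 6/3125; R = 5.


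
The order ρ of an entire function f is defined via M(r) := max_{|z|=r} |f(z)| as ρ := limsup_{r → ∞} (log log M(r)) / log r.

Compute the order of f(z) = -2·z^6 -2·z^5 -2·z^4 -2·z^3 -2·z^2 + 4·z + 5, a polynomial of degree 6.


|f(z)| ≤ Σ|c_k|·r^k = O(r^6) as r → ∞. Polynomial growth is O(e^{r^ε}) for every ε > 0 (since r^6/e^{r^ε} → 0), so ρ ≤ ε for all ε > 0, i.e. ρ = 0. Every nonconstant polynomial has order 0.
Therefore ρ = 0.

Order ρ = 0.


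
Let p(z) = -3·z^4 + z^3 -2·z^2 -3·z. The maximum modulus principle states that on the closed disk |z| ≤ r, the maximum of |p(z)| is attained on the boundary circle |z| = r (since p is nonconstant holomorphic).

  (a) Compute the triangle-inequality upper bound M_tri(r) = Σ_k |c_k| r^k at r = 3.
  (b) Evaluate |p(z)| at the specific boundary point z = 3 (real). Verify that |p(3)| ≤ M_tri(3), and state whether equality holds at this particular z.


Coefficients: c_0 = 0, c_1 = -3, c_2 = -2, c_3 = 1, c_4 = -3. Radius r = 3.
Part (a). Triangle bound: M_tri(r) = Σ_k |c_k| r^k
  = |0|·3^0 + |-3|·3^1 + |-2|·3^2 + |1|·3^3 + |-3|·3^4
  = 0 + 9 + 18 + 27 + 243 = 297.
This bounds M(r) := max_{|z|=r} |p(z)| from above; equality holds iff all terms c_k z^k can be made to align in phase at a single z on |z|=r.
Part (b). At z = 3 (real, on the circle |z| = r):
  p(3) = (0)·3^0 + (-3)·3^1 + (-2)·3^2 + (1)·3^3 + (-3)·3^4 = -243.
  |p(3)| = 243.
Check: |p(3)| = 243 ≤ 297 = M_tri(3). ✓ Equality does not hold at z = 3 (the coefficients have mixed signs, so the terms do not all align in phase there).

M_tri(3) = 297; |p(3)| = 243; equality at z=3: no.


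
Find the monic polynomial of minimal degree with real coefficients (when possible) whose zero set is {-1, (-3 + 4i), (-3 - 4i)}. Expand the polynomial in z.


The polynomial is p(z) = ∏_{α ∈ S} (z − α), where S = {-1, (-3 + 4i), (-3 - 4i)}.
Expanding the product yields: p(z) = z^3 + 7·z^2 + 31·z + 25.
Note conjugate pairs combine to real quadratics: (z − (-3+4i))(z − (-3−4i)) = z² + 6z + 25.
The resulting polynomial has degree 3 and real coefficients as required.

p(z) = z^3 + 7·z^2 + 31·z + 25.


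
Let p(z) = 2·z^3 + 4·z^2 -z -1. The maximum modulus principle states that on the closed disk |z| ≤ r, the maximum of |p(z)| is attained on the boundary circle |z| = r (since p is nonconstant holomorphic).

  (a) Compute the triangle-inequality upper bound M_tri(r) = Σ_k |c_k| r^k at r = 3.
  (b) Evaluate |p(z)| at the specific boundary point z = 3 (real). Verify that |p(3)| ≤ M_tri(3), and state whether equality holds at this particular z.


Coefficients: c_0 = -1, c_1 = -1, c_2 = 4, c_3 = 2. Radius r = 3.
Part (a). Triangle bound: M_tri(r) = Σ_k |c_k| r^k
  = |-1|·3^0 + |-1|·3^1 + |4|·3^2 + |2|·3^3
  = 1 + 3 + 36 + 54 = 94.
This bounds M(r) := max_{|z|=r} |p(z)| from above; equality holds iff all terms c_k z^k can be made to align in phase at a single z on |z|=r.
Part (b). At z = 3 (real, on the circle |z| = r):
  p(3) = (-1)·3^0 + (-1)·3^1 + (4)·3^2 + (2)·3^3 = 86.
  |p(3)| = 86.
Check: |p(3)| = 86 ≤ 94 = M_tri(3). ✓ Equality does not hold at z = 3 (the coefficients have mixed signs, so the terms do not all align in phase there).

M_tri(3) = 94; |p(3)| = 86; equality at z=3: no.


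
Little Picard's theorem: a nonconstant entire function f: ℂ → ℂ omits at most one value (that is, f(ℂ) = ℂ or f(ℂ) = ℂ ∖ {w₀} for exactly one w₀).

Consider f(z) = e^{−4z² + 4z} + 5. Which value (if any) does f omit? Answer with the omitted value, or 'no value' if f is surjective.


Little Picard bounds the complement of f(ℂ) to at most one point.
The exponent g(z) = −4z² + 4z is a nonconstant polynomial, hence surjective onto ℂ. So e^{g(z)} takes every value in {e^w : w ∈ ℂ} = ℂ ∖ {0}. Adding 5 shifts the range to ℂ ∖ {5}. f omits exactly 5.

Omitted value: 5.


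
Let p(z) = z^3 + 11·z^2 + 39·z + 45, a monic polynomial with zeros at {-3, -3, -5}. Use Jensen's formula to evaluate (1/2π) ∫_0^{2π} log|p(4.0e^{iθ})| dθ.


Zeros: -5, -3, -3; r = 4.0.
Inside |z| < r: -3, -3. Outside (|z| ≥ r): -5.
p(0) = 45, so log|p(0)| = log(45) = 3.8067.
Apply Jensen: I(r) = log|p(0)| + Σ_k log(r/|z_k|), summed over zeros inside |z| < r.
  log(r/|z_k|) for z_k = -3: log(4.0/3) = 0.2877
  log(r/|z_k|) for z_k = -3: log(4.0/3) = 0.2877
  Outside zeros (-5) contribute nothing to the Jensen sum.
Sum over inside zeros: 0.5754.
I(r) = log|p(0)| + (inside sum) = 3.8067 + 0.5754 = 4.3820.
Note: since some zeros are outside |z| ≤ r, the simplified n·log(r) form does NOT apply — only the inside zeros contribute.

I(r) ≈ 4.3820.


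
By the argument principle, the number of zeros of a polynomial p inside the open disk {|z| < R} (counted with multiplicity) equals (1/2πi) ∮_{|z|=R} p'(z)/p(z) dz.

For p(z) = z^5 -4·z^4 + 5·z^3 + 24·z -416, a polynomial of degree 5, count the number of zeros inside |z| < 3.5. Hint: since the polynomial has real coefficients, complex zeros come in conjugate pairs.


The zeros of p are: (2 + 3i), (2 - 3i), 4, (-2 + 2i), (-2 - 2i).
Their magnitudes are: 3.606, 3.606, 4, 2.828, 2.828.
Zeros with |z| < R = 3.5: (-2 + 2i), (-2 - 2i).
Count = 2.
By the argument principle, (1/2πi) ∮_{|z|=R} p'(z)/p(z) dz equals exactly this count.

Number of zeros inside |z| < 3.5: 2.


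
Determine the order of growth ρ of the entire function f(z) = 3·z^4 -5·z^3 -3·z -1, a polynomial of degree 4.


|f(z)| ≤ Σ|c_k|·r^k = O(r^4) as r → ∞. Polynomial growth is O(e^{r^ε}) for every ε > 0 (since r^4/e^{r^ε} → 0), so ρ ≤ ε for all ε > 0, i.e. ρ = 0. Every nonconstant polynomial has order 0.
Therefore ρ = 0.

Order ρ = 0.


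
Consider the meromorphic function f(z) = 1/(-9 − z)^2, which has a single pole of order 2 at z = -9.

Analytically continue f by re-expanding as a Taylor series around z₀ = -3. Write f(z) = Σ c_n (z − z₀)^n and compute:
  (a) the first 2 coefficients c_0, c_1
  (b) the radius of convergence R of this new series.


Let w = z − z₀, so z = z₀ + w.
Then -9 − z = -9 − (z₀ + w) = (-9 − z₀) − w = -6 − w.
f(z) = 1/(-6 − w)^2 = (1/(-6)^2) · (1 − w/(-6))^{−2}.
By the binomial series (1−u)^{−2} = Σ_{n≥0} C(n+1, 1) u^n for |u|<1, with u = w/(-6):
  c_n = C(n+1, 1) / (-6)^(n+2).
  c_0 = 1/(-6)^2 = 1/36.
  c_1 = 2/(-6)^3 = -1/108.
The series is valid for |w/d| < 1, i.e. |z − z₀| < |d|.
Radius of convergence: R = |-9 − z₀| = |-6| = 6 (distance from z₀ to the singularity z = -9).

c_0 = 1/36, c_1 = -1/108; R = 6.


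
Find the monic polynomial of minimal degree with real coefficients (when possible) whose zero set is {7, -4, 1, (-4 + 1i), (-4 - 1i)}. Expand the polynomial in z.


The polynomial is p(z) = ∏_{α ∈ S} (z − α), where S = {7, -4, 1, (-4 + 1i), (-4 - 1i)}.
Expanding the product yields: p(z) = z^5 + 4·z^4 -40·z^3 -240·z^2 -201·z + 476.
Note conjugate pairs combine to real quadratics: (z − (-4+1i))(z − (-4−1i)) = z² + 8z + 17.
The resulting polynomial has degree 5 and real coefficients as required.

p(z) = z^5 + 4·z^4 -40·z^3 -240·z^2 -201·z + 476.


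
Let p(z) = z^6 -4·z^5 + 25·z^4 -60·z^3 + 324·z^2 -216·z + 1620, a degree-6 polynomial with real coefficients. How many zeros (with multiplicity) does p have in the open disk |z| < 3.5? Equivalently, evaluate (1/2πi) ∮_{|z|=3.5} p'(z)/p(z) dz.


The zeros of p are: (-1 + 3i), (-1 - 3i), (3 + 3i), (3 - 3i), (0 + 3i), (0 - 3i).
Their magnitudes are: 3.162, 3.162, 4.243, 4.243, 3, 3.
Zeros with |z| < R = 3.5: (-1 + 3i), (-1 - 3i), (0 + 3i), (0 - 3i).
Count = 4.
By the argument principle, (1/2πi) ∮_{|z|=R} p'(z)/p(z) dz equals exactly this count.

Number of zeros inside |z| < 3.5: 4.


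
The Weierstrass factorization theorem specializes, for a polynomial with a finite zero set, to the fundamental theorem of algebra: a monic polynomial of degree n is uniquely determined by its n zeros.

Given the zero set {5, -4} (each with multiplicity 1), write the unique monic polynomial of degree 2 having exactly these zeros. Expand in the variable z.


The polynomial is p(z) = ∏_{α ∈ S} (z − α), where S = {5, -4}.
Expanding the product yields: p(z) = z^2 -z -20.
The resulting polynomial has degree 2 and real coefficients as required.

p(z) = z^2 -z -20.


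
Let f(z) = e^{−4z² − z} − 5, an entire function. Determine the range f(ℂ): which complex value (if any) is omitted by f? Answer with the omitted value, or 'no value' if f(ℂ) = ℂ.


Little Picard bounds the complement of f(ℂ) to at most one point.
The exponent g(z) = −4z² − z is a nonconstant polynomial, hence surjective onto ℂ. So e^{g(z)} takes every value in {e^w : w ∈ ℂ} = ℂ ∖ {0}. Adding -5 shifts the range to ℂ ∖ {-5}. f omits exactly -5.

Omitted value: -5.


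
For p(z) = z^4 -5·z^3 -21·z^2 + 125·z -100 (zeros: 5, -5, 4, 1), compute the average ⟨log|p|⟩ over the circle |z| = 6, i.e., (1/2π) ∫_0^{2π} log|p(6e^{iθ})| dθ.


Zeros: -5, 1, 4, 5; r = 6.
Inside |z| < r: -5, 1, 4, 5. Outside (|z| ≥ r): ∅.
p(0) = -100, so log|p(0)| = log(100) = 4.6052.
Apply Jensen: I(r) = log|p(0)| + Σ_k log(r/|z_k|), summed over zeros inside |z| < r.
  log(r/|z_k|) for z_k = 5: log(6/5) = 0.1823
  log(r/|z_k|) for z_k = -5: log(6/5) = 0.1823
  log(r/|z_k|) for z_k = 4: log(6/4) = 0.4055
  log(r/|z_k|) for z_k = 1: log(6/1) = 1.7918
Sum over inside zeros: 2.5619.
I(r) = log|p(0)| + (inside sum) = 4.6052 + 2.5619 = 7.1670.
Closed form (all zeros inside, monic): I(r) = n·log(r) = 4·log(6) = 7.1670. ✓

I(r) ≈ 7.1670.


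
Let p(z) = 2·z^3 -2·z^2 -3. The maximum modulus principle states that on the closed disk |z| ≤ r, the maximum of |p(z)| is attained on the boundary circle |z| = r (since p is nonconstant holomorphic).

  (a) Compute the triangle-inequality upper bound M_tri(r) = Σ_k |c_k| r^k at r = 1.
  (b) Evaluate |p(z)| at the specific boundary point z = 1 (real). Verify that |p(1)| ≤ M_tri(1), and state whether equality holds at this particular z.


Coefficients: c_0 = -3, c_1 = 0, c_2 = -2, c_3 = 2. Radius r = 1.
Part (a). Triangle bound: M_tri(r) = Σ_k |c_k| r^k
  = |-3|·1^0 + |0|·1^1 + |-2|·1^2 + |2|·1^3
  = 3 + 0 + 2 + 2 = 7.
This bounds M(r) := max_{|z|=r} |p(z)| from above; equality holds iff all terms c_k z^k can be made to align in phase at a single z on |z|=r.
Part (b). At z = 1 (real, on the circle |z| = r):
  p(1) = (-3)·1^0 + (0)·1^1 + (-2)·1^2 + (2)·1^3 = -3.
  |p(1)| = 3.
Check: |p(1)| = 3 ≤ 7 = M_tri(1). ✓ Equality does not hold at z = 1 (the coefficients have mixed signs, so the terms do not all align in phase there).

M_tri(1) = 7; |p(1)| = 3; equality at z=1: no.


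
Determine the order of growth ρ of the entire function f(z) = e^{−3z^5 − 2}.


|e^{−3z^5 − 2}| = e^{Re(-3·z^5) + -2} ≤ e^{3|z|^5 + -2} = e^{3r^5 + -2} on |z| = r, so ρ ≤ 5. Choosing z on |z|=r so that -3·z^5 is real positive (always possible by picking arg z appropriately) gives |f(z)| = e^{3r^5 + -2}, matching the bound. The additive constant -2 does not affect log log M(r) ~ 5·log r. Hence ρ = 5.
Therefore ρ = 5.

Order ρ = 5.


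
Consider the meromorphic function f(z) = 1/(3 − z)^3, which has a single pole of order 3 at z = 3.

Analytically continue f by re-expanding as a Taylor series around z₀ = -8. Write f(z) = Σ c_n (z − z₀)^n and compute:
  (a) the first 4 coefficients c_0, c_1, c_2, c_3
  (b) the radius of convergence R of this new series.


Let w = z − z₀, so z = z₀ + w.
Then 3 − z = 3 − (z₀ + w) = (3 − z₀) − w = 11 − w.
f(z) = 1/(11 − w)^3 = (1/(11)^3) · (1 − w/(11))^{−3}.
By the binomial series (1−u)^{−3} = Σ_{n≥0} C(n+2, 2) u^n for |u|<1, with u = w/(11):
  c_n = C(n+2, 2) / (11)^(n+3).
  c_0 = 1/(11)^3 = 1/1331.
  c_1 = 3/(11)^4 = 3/14641.
  c_2 = 6/(11)^5 = 6/161051.
  c_3 = 10/(11)^6 = 10/1771561.
The series is valid for |w/d| < 1, i.e. |z − z₀| < |d|.
Radius of convergence: R = |3 − z₀| = |11| = 11 (distance from z₀ to the singularity z = 3).

c_0 = 1/1331, c_1 = 3/14641, c_2 = 6/161051, c_3 = 10/1771561; R = 11.


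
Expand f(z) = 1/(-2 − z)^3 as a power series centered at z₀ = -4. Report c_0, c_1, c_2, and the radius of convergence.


Let w = z − z₀, so z = z₀ + w.
Then -2 − z = -2 − (z₀ + w) = (-2 − z₀) − w = 2 − w.
f(z) = 1/(2 − w)^3 = (1/(2)^3) · (1 − w/(2))^{−3}.
By the binomial series (1−u)^{−3} = Σ_{n≥0} C(n+2, 2) u^n for |u|<1, with u = w/(2):
  c_n = C(n+2, 2) / (2)^(n+3).
  c_0 = 1/(2)^3 = 1/8.
  c_1 = 3/(2)^4 = 3/16.
  c_2 = 6/(2)^5 = 3/16.
The series is valid for |w/d| < 1, i.e. |z − z₀| < |d|.
Radius of convergence: R = |-2 − z₀| = |2| = 2 (distance from z₀ to the singularity z = -2).

c_0 = 1/8, c_1 = 3/16, c_2 = 3/16; R = 2.


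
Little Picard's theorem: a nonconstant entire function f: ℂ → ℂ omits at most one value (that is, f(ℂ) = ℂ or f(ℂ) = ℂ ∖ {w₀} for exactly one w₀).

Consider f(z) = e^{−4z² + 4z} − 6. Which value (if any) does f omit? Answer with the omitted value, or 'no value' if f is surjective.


Little Picard bounds the complement of f(ℂ) to at most one point.
The exponent g(z) = −4z² + 4z is a nonconstant polynomial, hence surjective onto ℂ. So e^{g(z)} takes every value in {e^w : w ∈ ℂ} = ℂ ∖ {0}. Adding -6 shifts the range to ℂ ∖ {-6}. f omits exactly -6.

Omitted value: -6.


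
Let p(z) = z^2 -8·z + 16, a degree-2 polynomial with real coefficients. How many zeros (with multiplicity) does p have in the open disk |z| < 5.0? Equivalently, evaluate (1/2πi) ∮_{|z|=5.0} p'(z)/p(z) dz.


The zeros of p are: 4, 4.
Their magnitudes are: 4, 4.
Zeros with |z| < R = 5.0: 4, 4.
Count = 2.
By the argument principle, (1/2πi) ∮_{|z|=R} p'(z)/p(z) dz equals exactly this count.

Number of zeros inside |z| < 5.0: 2.


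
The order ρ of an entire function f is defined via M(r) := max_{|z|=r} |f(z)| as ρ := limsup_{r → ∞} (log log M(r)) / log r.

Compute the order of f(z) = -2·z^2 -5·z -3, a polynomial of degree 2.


|f(z)| ≤ Σ|c_k|·r^k = O(r^2) as r → ∞. Polynomial growth is O(e^{r^ε}) for every ε > 0 (since r^2/e^{r^ε} → 0), so ρ ≤ ε for all ε > 0, i.e. ρ = 0. Every nonconstant polynomial has order 0.
Therefore ρ = 0.

Order ρ = 0.


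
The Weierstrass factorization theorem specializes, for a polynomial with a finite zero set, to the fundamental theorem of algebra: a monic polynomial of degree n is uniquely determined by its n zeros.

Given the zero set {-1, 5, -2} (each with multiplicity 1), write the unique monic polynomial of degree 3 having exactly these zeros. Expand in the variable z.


The polynomial is p(z) = ∏_{α ∈ S} (z − α), where S = {-1, 5, -2}.
Expanding the product yields: p(z) = z^3 -2·z^2 -13·z -10.
The resulting polynomial has degree 3 and real coefficients as required.

p(z) = z^3 -2·z^2 -13·z -10.


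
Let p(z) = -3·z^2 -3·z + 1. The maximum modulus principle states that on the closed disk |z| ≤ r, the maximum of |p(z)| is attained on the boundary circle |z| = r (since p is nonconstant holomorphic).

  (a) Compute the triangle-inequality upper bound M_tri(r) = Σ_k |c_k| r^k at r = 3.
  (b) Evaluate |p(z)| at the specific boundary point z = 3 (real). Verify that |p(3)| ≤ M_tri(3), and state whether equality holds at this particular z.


Coefficients: c_0 = 1, c_1 = -3, c_2 = -3. Radius r = 3.
Part (a). Triangle bound: M_tri(r) = Σ_k |c_k| r^k
  = |1|·3^0 + |-3|·3^1 + |-3|·3^2
  = 1 + 9 + 27 = 37.
This bounds M(r) := max_{|z|=r} |p(z)| from above; equality holds iff all terms c_k z^k can be made to align in phase at a single z on |z|=r.
Part (b). At z = 3 (real, on the circle |z| = r):
  p(3) = (1)·3^0 + (-3)·3^1 + (-3)·3^2 = -35.
  |p(3)| = 35.
Check: |p(3)| = 35 ≤ 37 = M_tri(3). ✓ Equality does not hold at z = 3 (the coefficients have mixed signs, so the terms do not all align in phase there).

M_tri(3) = 37; |p(3)| = 35; equality at z=3: no.


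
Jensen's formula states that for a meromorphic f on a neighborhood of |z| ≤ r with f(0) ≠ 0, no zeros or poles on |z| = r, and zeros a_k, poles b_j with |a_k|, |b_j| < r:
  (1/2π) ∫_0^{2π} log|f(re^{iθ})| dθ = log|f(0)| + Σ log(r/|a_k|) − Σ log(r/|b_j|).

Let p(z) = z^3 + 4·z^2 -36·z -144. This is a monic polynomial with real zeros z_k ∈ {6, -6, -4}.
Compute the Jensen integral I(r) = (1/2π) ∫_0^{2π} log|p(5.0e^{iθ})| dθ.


Zeros: -6, -4, 6; r = 5.0.
Inside |z| < r: -4. Outside (|z| ≥ r): -6, 6.
p(0) = -144, so log|p(0)| = log(144) = 4.9698.
Apply Jensen: I(r) = log|p(0)| + Σ_k log(r/|z_k|), summed over zeros inside |z| < r.
  log(r/|z_k|) for z_k = -4: log(5.0/4) = 0.2231
  Outside zeros (-6, 6) contribute nothing to the Jensen sum.
Sum over inside zeros: 0.2231.
I(r) = log|p(0)| + (inside sum) = 4.9698 + 0.2231 = 5.1930.
Note: since some zeros are outside |z| ≤ r, the simplified n·log(r) form does NOT apply — only the inside zeros contribute.

I(r) ≈ 5.1930.


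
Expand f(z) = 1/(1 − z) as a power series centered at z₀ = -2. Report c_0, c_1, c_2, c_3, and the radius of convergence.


Let w = z − z₀, so z = z₀ + w.
Then 1 − z = 1 − (z₀ + w) = (1 − z₀) − w = 3 − w.
f(z) = 1/(3 − w) = (1/(3)) · 1/(1 − w/(3)) = Σ_{n≥0} w^n / (3)^(n+1).
So c_n = 1/(3)^(n+1):
  c_0 = 1/(3)^1 = 1/3.
  c_1 = 1/(3)^2 = 1/9.
  c_2 = 1/(3)^3 = 1/27.
  c_3 = 1/(3)^4 = 1/81.
The series is valid for |w/d| < 1, i.e. |z − z₀| < |d|.
Radius of convergence: R = |1 − z₀| = |3| = 3 (distance from z₀ to the singularity z = 1).

c_0 = 1/3, c_1 = 1/9, c_2 = 1/27, c_3 = 1/81; R = 3.


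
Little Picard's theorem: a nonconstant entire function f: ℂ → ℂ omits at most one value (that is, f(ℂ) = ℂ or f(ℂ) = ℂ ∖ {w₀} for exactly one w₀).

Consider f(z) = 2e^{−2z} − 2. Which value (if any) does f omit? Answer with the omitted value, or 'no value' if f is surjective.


Little Picard bounds the complement of f(ℂ) to at most one point.
e^{−2z} is never zero on ℂ, so 2·e^{−2z} takes every value in ℂ ∖ {0}. Adding -2 shifts the range to ℂ ∖ {-2}. Thus f omits exactly the value -2.

Omitted value: -2.


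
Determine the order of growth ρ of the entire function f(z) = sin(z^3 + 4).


Write sin(w) = (e^{iw} ± e^{−iw})/(2 or 2i), so |sin(w)| ≤ e^{|w|}. With w = z^3 + 4, |w| ≤ 1r^3 + 4 on |z|=r, giving M(r) ≤ e^{1r^3 + 4} and ρ ≤ 3. For the lower bound, choose z on |z|=r with 1z^3 purely imaginary of modulus 1r^3; then |sin(z^3 + 4)| grows like e^{1r^3}/2, so ρ ≥ 3. Hence ρ = 3.
Therefore ρ = 3.

Order ρ = 3.


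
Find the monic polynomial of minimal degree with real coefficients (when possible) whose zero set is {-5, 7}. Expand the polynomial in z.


The polynomial is p(z) = ∏_{α ∈ S} (z − α), where S = {-5, 7}.
Expanding the product yields: p(z) = z^2 -2·z -35.
The resulting polynomial has degree 2 and real coefficients as required.

p(z) = z^2 -2·z -35.


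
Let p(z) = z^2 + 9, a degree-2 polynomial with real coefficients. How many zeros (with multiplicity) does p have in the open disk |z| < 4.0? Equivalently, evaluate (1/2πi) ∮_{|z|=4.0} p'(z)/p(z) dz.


The zeros of p are: (0 + 3i), (0 - 3i).
Their magnitudes are: 3, 3.
Zeros with |z| < R = 4.0: (0 + 3i), (0 - 3i).
Count = 2.
By the argument principle, (1/2πi) ∮_{|z|=R} p'(z)/p(z) dz equals exactly this count.

Number of zeros inside |z| < 4.0: 2.


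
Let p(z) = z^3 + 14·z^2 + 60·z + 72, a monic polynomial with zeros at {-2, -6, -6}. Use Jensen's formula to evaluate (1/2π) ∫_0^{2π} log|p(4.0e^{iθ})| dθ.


Zeros: -6, -6, -2; r = 4.0.
Inside |z| < r: -2. Outside (|z| ≥ r): -6, -6.
p(0) = 72, so log|p(0)| = log(72) = 4.2767.
Apply Jensen: I(r) = log|p(0)| + Σ_k log(r/|z_k|), summed over zeros inside |z| < r.
  log(r/|z_k|) for z_k = -2: log(4.0/2) = 0.6931
  Outside zeros (-6, -6) contribute nothing to the Jensen sum.
Sum over inside zeros: 0.6931.
I(r) = log|p(0)| + (inside sum) = 4.2767 + 0.6931 = 4.9698.
Note: since some zeros are outside |z| ≤ r, the simplified n·log(r) form does NOT apply — only the inside zeros contribute.

I(r) ≈ 4.9698.


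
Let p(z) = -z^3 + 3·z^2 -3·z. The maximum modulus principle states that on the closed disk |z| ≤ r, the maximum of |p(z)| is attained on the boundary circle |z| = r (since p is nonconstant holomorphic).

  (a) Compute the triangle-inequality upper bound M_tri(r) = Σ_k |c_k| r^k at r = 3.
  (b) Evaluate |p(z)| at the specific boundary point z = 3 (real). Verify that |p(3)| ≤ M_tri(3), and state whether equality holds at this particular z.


Coefficients: c_0 = 0, c_1 = -3, c_2 = 3, c_3 = -1. Radius r = 3.
Part (a). Triangle bound: M_tri(r) = Σ_k |c_k| r^k
  = |0|·3^0 + |-3|·3^1 + |3|·3^2 + |-1|·3^3
  = 0 + 9 + 27 + 27 = 63.
This bounds M(r) := max_{|z|=r} |p(z)| from above; equality holds iff all terms c_k z^k can be made to align in phase at a single z on |z|=r.
Part (b). At z = 3 (real, on the circle |z| = r):
  p(3) = (0)·3^0 + (-3)·3^1 + (3)·3^2 + (-1)·3^3 = -9.
  |p(3)| = 9.
Check: |p(3)| = 9 ≤ 63 = M_tri(3). ✓ Equality does not hold at z = 3 (the coefficients have mixed signs, so the terms do not all align in phase there).

M_tri(3) = 63; |p(3)| = 9; equality at z=3: no.


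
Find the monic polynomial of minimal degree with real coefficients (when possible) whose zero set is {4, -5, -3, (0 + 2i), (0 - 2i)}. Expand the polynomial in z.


The polynomial is p(z) = ∏_{α ∈ S} (z − α), where S = {4, -5, -3, (0 + 2i), (0 - 2i)}.
Expanding the product yields: p(z) = z^5 + 4·z^4 -13·z^3 -44·z^2 -68·z -240.
Note conjugate pairs combine to real quadratics: (z − (0+2i))(z − (0−2i)) = z² + 4.
The resulting polynomial has degree 5 and real coefficients as required.

p(z) = z^5 + 4·z^4 -13·z^3 -44·z^2 -68·z -240.


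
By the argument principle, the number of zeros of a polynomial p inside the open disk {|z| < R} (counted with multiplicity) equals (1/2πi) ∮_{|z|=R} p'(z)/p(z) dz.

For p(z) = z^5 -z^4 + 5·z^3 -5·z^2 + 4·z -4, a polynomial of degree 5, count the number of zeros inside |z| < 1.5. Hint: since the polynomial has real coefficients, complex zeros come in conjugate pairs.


The zeros of p are: (0 + 2i), (0 - 2i), (0 + 1i), (0 - 1i), 1.
Their magnitudes are: 2, 2, 1, 1, 1.
Zeros with |z| < R = 1.5: (0 + 1i), (0 - 1i), 1.
Count = 3.
By the argument principle, (1/2πi) ∮_{|z|=R} p'(z)/p(z) dz equals exactly this count.

Number of zeros inside |z| < 1.5: 3.


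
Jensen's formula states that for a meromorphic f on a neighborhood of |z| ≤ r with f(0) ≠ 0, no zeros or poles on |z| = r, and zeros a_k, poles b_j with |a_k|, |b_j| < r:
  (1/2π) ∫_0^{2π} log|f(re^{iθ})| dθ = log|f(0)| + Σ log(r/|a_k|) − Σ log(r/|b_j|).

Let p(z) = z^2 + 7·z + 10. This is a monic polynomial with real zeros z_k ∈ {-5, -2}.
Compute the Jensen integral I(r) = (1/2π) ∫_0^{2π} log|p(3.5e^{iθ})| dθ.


Zeros: -5, -2; r = 3.5.
Inside |z| < r: -2. Outside (|z| ≥ r): -5.
p(0) = 10, so log|p(0)| = log(10) = 2.3026.
Apply Jensen: I(r) = log|p(0)| + Σ_k log(r/|z_k|), summed over zeros inside |z| < r.
  log(r/|z_k|) for z_k = -2: log(3.5/2) = 0.5596
  Outside zeros (-5) contribute nothing to the Jensen sum.
Sum over inside zeros: 0.5596.
I(r) = log|p(0)| + (inside sum) = 2.3026 + 0.5596 = 2.8622.
Note: since some zeros are outside |z| ≤ r, the simplified n·log(r) form does NOT apply — only the inside zeros contribute.

I(r) ≈ 2.8622.
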